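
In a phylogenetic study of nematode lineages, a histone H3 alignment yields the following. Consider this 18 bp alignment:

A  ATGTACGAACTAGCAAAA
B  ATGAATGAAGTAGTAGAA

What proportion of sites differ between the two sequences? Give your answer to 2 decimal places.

0.28

The sequences differ at 5 of 18 positions (sites 4, 6, 10, 14, 16).
p = 5/18 = 0.277777… ≈ 0.28 (to 2 d.p.).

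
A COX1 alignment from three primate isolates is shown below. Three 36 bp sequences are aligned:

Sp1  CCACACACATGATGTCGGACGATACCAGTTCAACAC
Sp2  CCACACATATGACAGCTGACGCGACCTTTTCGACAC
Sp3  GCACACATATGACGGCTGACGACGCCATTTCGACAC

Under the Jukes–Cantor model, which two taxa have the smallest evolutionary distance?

Sp1–Sp2: 10/36 differ, p = 0.278, d = 0.347.
Sp1–Sp3: 9/36 differ, p = 0.250, d = 0.304.
Sp2–Sp3: 6/36 differ, p = 0.167, d = 0.188.
The smallest distance is between Sp2 and Sp3.

Sp2 and Sp3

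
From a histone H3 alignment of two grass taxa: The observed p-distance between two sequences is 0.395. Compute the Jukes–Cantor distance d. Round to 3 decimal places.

d = −(3/4) ln(1 − 4p/3) = −0.75 ln(1 − 0.526667) = −0.75 ln(0.473333)
  = −0.75 × (-0.747956) = 0.560967 substitutions/site.

0.561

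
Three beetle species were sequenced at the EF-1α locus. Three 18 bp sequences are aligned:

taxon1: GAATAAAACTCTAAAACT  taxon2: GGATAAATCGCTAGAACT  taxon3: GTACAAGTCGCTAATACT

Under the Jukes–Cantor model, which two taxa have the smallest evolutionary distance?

taxon1 and taxon2

taxon1–taxon2: 4/18 differ, p = 0.222, d = 0.264.
taxon1–taxon3: 6/18 differ, p = 0.333, d = 0.441.
taxon2–taxon3: 5/18 differ, p = 0.278, d = 0.347.
The smallest distance is between taxon1 and taxon2.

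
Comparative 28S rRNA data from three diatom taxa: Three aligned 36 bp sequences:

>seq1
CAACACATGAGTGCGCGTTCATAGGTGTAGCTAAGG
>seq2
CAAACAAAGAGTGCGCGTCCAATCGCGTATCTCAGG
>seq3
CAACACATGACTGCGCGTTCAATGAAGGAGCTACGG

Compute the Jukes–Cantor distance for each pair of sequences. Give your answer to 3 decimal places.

d(seq1,seq2) = 0.392, d(seq1,seq3) = 0.225, d(seq2,seq3) = 0.493

seq1–seq2: 11/36 sites differ → p ≈ 0.305556, d = −0.75 ln(1 − 0.407408) = 0.392437 ≈ 0.392.
seq1–seq3: 7/36 sites differ → p ≈ 0.194444, d = −0.75 ln(1 − 0.259259) = 0.225078 ≈ 0.225.
seq2–seq3: 13/36 sites differ → p ≈ 0.361111, d = −0.75 ln(1 − 0.481481) = 0.492584 ≈ 0.493.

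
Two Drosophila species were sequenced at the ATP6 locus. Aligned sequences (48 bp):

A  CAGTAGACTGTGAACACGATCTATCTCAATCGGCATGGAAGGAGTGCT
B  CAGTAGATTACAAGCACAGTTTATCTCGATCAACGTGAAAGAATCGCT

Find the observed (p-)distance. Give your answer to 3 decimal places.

0.333

The sequences differ at 16 of 48 positions.
p = 16/48 = 0.333333… ≈ 0.333 (to 3 d.p.).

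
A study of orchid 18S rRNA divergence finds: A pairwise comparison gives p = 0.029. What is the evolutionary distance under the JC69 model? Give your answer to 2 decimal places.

d = −(3/4) ln(1 − 4p/3) = −0.75 ln(1 − 0.038667) = −0.75 ln(0.961333)
  = −0.75 × (-0.039434) = 0.029576 substitutions/site.

0.03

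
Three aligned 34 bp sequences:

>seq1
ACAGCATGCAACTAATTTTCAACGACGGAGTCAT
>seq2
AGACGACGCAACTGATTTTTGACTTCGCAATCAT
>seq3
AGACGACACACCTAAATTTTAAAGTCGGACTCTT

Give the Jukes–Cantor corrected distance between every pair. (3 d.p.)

seq1–seq2: 11/34 sites differ → p ≈ 0.323529, d = −0.75 ln(1 − 0.431372) = 0.423397 ≈ 0.423.
seq1–seq3: 12/34 sites differ → p ≈ 0.352941, d = −0.75 ln(1 − 0.470588) = 0.476991 ≈ 0.477.
seq2–seq3: 10/34 sites differ → p ≈ 0.294118, d = −0.75 ln(1 − 0.392157) = 0.373379 ≈ 0.373.

d(seq1,seq2) = 0.423, d(seq1,seq3) = 0.477, d(seq2,seq3) = 0.373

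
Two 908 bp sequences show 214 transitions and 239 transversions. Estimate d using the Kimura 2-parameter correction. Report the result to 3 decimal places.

0.850

P = 214/908 ≈ 0.235683 and Q = 239/908 ≈ 0.263216.
Under the Kimura two-parameter model, d = −½ ln(1 − 2P − Q) − ¼ ln(1 − 2Q).
1 − 2P − Q = 0.265418, giving −½ ln(0.265418) = 0.663225.
1 − 2Q = 0.473568, giving −¼ ln(0.473568) = 0.186865.
d = 0.663225 + 0.186865 = 0.850090.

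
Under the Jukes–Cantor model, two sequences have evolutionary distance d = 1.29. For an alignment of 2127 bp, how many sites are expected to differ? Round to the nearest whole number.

Invert JC69: p = (3/4)(1 − e^(−4d/3)) = 0.75 × (1 − e^(-1.72)) = 0.75 × (1 − 0.179066) = 0.615701.
Expected differing sites = pL ≈ 0.615701 × 2127 = 1309.596027 ≈ 1310.

1310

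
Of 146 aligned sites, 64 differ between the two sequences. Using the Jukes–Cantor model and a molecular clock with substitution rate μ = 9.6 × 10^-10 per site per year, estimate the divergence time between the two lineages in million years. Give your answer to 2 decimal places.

p = 64/146 ≈ 0.438356.
d = −(3/4) ln(1 − 4p/3) = −0.75 ln(1 − 0.584475) = −0.75 ln(0.415525)
  = −0.75 × (-0.878212) = 0.658659 substitutions/site.
Under a molecular clock d = 2μt, so t = d/(2μ) = 0.658659 / (2 × 9.6 × 10^-10) = 343.05 million years.

343.05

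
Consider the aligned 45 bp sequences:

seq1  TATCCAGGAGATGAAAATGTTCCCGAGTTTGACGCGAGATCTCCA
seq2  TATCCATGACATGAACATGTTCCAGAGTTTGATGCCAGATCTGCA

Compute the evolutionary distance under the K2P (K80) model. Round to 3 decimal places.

0.175

Of 45 sites, 1 differences are transitions and 6 are transversions, so P = 1/45 ≈ 0.022222 and Q = 6/45 ≈ 0.133333.
Under the Kimura two-parameter model, d = −½ ln(1 − 2P − Q) − ¼ ln(1 − 2Q).
1 − 2P − Q = 0.822223, giving −½ ln(0.822223) = 0.097872.
1 − 2Q = 0.733334, giving −¼ ln(0.733334) = 0.077539.
d = 0.097872 + 0.077539 = 0.175411.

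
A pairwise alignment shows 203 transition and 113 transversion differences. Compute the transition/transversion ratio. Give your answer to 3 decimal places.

R = 203/113 = 1.796460… ≈ 1.796 (to 3 d.p.).

1.796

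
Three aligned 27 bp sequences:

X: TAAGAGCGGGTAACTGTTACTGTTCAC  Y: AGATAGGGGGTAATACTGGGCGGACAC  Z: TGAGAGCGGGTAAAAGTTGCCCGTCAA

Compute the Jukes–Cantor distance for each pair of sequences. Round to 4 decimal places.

d(X,Y) = 0.7704, d(X,Z) = 0.3770, d(Y,Z) = 0.5107

X–Y: 13/27 sites differ → p ≈ 0.481481, d = −0.75 ln(1 − 0.641975) = 0.770364 ≈ 0.7704.
X–Z: 8/27 sites differ → p ≈ 0.296296, d = −0.75 ln(1 − 0.395061) = 0.376971 ≈ 0.3770.
Y–Z: 10/27 sites differ → p ≈ 0.37037, d = −0.75 ln(1 − 0.493827) = 0.510658 ≈ 0.5107.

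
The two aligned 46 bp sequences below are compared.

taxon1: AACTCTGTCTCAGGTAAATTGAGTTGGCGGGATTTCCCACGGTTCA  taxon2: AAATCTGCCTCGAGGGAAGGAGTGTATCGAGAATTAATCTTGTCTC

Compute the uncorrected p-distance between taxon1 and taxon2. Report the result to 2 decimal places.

The sequences differ at 25 of 46 positions.
p = 25/46 = 0.543478… ≈ 0.54 (to 2 d.p.).

0.54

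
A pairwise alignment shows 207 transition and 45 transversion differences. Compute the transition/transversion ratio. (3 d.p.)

R = 207/45 = 4.600.

4.600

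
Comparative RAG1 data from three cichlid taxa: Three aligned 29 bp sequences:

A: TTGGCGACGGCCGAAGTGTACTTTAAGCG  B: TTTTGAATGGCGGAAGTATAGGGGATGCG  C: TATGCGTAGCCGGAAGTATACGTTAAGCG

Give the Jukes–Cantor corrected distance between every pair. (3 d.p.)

d(A,B) = 0.602, d(A,C) = 0.344, d(B,C) = 0.529

A–B: 12/29 sites differ → p ≈ 0.413793, d = −0.75 ln(1 − 0.551724) = 0.601760 ≈ 0.602.
A–C: 8/29 sites differ → p ≈ 0.275862, d = −0.75 ln(1 − 0.367816) = 0.343931 ≈ 0.344.
B–C: 11/29 sites differ → p ≈ 0.37931, d = −0.75 ln(1 − 0.505747) = 0.528531 ≈ 0.529.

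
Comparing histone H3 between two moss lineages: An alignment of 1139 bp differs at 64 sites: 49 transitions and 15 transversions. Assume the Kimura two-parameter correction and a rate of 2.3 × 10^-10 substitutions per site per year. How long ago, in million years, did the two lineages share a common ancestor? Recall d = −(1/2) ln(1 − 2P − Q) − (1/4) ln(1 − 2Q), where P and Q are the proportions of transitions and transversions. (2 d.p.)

128.07

P = 49/1139 ≈ 0.04302 and Q = 15/1139 ≈ 0.013169.
Under the Kimura two-parameter model, d = −½ ln(1 − 2P − Q) − ¼ ln(1 − 2Q).
1 − 2P − Q = 0.900791, giving −½ ln(0.900791) = 0.052241.
1 − 2Q = 0.973662, giving −¼ ln(0.973662) = 0.006673.
d = 0.052241 + 0.006673 = 0.058914.
Under a molecular clock d = 2μt, so t = d/(2μ) = 0.058914 / (2 × 2.3 × 10^-10) = 128.07 million years.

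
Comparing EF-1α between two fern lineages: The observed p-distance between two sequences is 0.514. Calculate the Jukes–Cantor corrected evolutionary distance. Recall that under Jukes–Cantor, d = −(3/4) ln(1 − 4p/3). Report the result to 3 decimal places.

0.867

d = −(3/4) ln(1 − 4p/3) = −0.75 ln(1 − 0.685333) = −0.75 ln(0.314667)
  = −0.75 × (-1.156240) = 0.867180 substitutions/site.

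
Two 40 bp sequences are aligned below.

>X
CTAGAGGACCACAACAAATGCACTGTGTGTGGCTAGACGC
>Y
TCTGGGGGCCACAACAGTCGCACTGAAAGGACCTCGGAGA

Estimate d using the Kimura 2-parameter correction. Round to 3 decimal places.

Of 40 sites, 9 differences are transitions and 9 are transversions, so P = 9/40 = 0.225 and Q = 9/40 = 0.225.
Under the Kimura two-parameter model, d = −½ ln(1 − 2P − Q) − ¼ ln(1 − 2Q).
1 − 2P − Q = 0.325, giving −½ ln(0.325) = 0.561965.
1 − 2Q = 0.55, giving −¼ ln(0.55) = 0.149459.
d = 0.561965 + 0.149459 = 0.711424.

0.711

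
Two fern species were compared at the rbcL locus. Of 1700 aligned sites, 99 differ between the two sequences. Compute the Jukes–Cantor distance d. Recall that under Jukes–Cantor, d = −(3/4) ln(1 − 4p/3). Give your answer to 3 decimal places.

0.061

p = 99/1700 ≈ 0.058235.
d = −(3/4) ln(1 − 4p/3) = −0.75 ln(1 − 0.077647) = −0.75 ln(0.922353)
  = −0.75 × (-0.080827) = 0.060620 substitutions/site.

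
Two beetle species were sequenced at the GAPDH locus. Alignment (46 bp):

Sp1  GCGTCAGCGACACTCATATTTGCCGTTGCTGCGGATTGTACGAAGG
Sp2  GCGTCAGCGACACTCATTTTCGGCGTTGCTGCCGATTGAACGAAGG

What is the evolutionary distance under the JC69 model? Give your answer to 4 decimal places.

0.1174

The sequences differ at 5 of 46 sites (18, 21, 23, 33, 39), so p = 5/46 ≈ 0.108696.
d = −(3/4) ln(1 − 4p/3) = −0.75 ln(1 − 0.144928) = −0.75 ln(0.855072)
  = −0.75 × (-0.156570) = 0.117428 substitutions/site.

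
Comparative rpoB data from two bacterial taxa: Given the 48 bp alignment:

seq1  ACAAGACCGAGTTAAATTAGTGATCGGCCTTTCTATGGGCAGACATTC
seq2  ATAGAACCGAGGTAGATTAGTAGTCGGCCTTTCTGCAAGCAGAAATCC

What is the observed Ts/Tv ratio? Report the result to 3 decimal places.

5.500

Transitions are A↔G and C↔T; transversions are all other mismatches.
Transitions: 11. Transversions: 2.
R = 11/2 = 5.500.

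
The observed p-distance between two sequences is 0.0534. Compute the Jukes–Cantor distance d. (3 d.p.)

d = −(3/4) ln(1 − 4p/3) = −0.75 ln(1 − 0.0712) = −0.75 ln(0.9288)
  = −0.75 × (-0.073862) = 0.055397 substitutions/site.

0.055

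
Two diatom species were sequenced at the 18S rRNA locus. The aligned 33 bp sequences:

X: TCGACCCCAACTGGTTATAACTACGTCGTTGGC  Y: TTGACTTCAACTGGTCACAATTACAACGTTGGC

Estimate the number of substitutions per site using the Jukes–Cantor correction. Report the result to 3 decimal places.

0.293

The sequences differ at 8 of 33 sites (2, 6, 7, 16, 18, 21, 25, 26), so p = 8/33 ≈ 0.242424.
d = −(3/4) ln(1 − 4p/3) = −0.75 ln(1 − 0.323232) = −0.75 ln(0.676768)
  = −0.75 × (-0.390427) = 0.292820 substitutions/site.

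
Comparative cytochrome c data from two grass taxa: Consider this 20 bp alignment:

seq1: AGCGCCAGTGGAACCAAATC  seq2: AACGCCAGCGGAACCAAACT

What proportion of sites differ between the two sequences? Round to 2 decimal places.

0.20

The sequences differ at 4 of 20 positions (sites 2, 9, 19, 20).
p = 4/20 = 0.20.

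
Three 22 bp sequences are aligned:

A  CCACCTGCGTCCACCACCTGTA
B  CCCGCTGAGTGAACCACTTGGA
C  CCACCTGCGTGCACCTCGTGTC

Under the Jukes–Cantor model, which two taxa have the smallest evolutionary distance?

A and C

A–B: 7/22 differ, p = 0.318, d = 0.414.
A–C: 4/22 differ, p = 0.182, d = 0.208.
B–C: 8/22 differ, p = 0.364, d = 0.497.
The smallest distance is between A and C.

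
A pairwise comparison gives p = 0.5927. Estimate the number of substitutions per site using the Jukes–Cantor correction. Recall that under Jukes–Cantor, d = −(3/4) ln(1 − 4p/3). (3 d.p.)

1.171

d = −(3/4) ln(1 − 4p/3) = −0.75 ln(1 − 0.790267) = −0.75 ln(0.209733)
  = −0.75 × (-1.561920) = 1.171440 substitutions/site.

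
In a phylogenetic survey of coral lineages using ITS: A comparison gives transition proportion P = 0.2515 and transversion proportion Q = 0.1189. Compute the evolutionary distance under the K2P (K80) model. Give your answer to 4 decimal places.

0.5542

Under the Kimura two-parameter model, d = −½ ln(1 − 2P − Q) − ¼ ln(1 − 2Q).
1 − 2P − Q = 0.3781, giving −½ ln(0.3781) = 0.486298.
1 − 2Q = 0.7622, giving −¼ ln(0.7622) = 0.067887.
d = 0.486298 + 0.067887 = 0.554185.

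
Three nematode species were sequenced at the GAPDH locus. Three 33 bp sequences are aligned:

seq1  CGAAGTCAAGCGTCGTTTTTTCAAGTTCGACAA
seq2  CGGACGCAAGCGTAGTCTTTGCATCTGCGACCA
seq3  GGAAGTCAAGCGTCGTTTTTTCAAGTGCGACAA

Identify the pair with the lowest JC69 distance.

seq1 and seq3

seq1–seq2: 10/33 differ, p = 0.303, d = 0.388.
seq1–seq3: 2/33 differ, p = 0.061, d = 0.063.
seq2–seq3: 10/33 differ, p = 0.303, d = 0.388.
The smallest distance is between seq1 and seq3.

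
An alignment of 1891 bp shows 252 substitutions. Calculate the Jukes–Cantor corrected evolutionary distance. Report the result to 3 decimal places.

p = 252/1891 ≈ 0.133263.
d = −(3/4) ln(1 − 4p/3) = −0.75 ln(1 − 0.177684) = −0.75 ln(0.822316)
  = −0.75 × (-0.195631) = 0.146723 substitutions/site.

0.147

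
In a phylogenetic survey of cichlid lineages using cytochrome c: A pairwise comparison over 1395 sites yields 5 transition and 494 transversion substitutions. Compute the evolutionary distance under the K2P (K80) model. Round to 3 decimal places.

P = 5/1395 ≈ 0.003584 and Q = 494/1395 ≈ 0.354122.
Under the Kimura two-parameter model, d = −½ ln(1 − 2P − Q) − ¼ ln(1 − 2Q).
1 − 2P − Q = 0.63871, giving −½ ln(0.63871) = 0.224152.
1 − 2Q = 0.291756, giving −¼ ln(0.291756) = 0.307959.
d = 0.224152 + 0.307959 = 0.532111.

0.532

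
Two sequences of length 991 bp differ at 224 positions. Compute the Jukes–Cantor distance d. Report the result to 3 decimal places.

0.269

p = 224/991 ≈ 0.226034.
d = −(3/4) ln(1 − 4p/3) = −0.75 ln(1 − 0.301379) = −0.75 ln(0.698621)
  = −0.75 × (-0.358647) = 0.268985 substitutions/site.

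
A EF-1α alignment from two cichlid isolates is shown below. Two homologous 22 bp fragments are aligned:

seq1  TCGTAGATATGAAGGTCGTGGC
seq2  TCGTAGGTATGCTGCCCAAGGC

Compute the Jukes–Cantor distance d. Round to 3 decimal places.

0.414

The sequences differ at 7 of 22 sites (7, 12, 13, 15, 16, 18, 19), so p = 7/22 ≈ 0.318182.
d = −(3/4) ln(1 − 4p/3) = −0.75 ln(1 − 0.424243) = −0.75 ln(0.575757)
  = −0.75 × (-0.552070) = 0.414053 substitutions/site.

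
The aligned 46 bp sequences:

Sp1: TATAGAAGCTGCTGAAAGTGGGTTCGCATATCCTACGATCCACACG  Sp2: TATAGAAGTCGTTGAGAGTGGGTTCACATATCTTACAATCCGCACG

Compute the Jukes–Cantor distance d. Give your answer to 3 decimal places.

0.198

The sequences differ at 8 of 46 sites (9, 10, 12, 16, 26, 33, 37, 42), so p = 8/46 ≈ 0.173913.
d = −(3/4) ln(1 − 4p/3) = −0.75 ln(1 − 0.231884) = −0.75 ln(0.768116)
  = −0.75 × (-0.263815) = 0.197861 substitutions/site.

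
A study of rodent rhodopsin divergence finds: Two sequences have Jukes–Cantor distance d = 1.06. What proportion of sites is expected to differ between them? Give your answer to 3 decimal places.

0.568

p = (3/4)(1 − e^(−4d/3)) = 0.75 × (1 − e^(-1.413333)) = 0.75 × (1 − 0.243331) = 0.567502.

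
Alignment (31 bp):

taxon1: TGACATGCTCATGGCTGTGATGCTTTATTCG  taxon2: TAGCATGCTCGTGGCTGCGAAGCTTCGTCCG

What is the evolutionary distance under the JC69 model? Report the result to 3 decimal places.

The sequences differ at 8 of 31 sites (2, 3, 11, 18, 21, 26, 27, 29), so p = 8/31 ≈ 0.258065.
d = −(3/4) ln(1 − 4p/3) = −0.75 ln(1 − 0.344087) = −0.75 ln(0.655913)
  = −0.75 × (-0.421727) = 0.316295 substitutions/site.

0.316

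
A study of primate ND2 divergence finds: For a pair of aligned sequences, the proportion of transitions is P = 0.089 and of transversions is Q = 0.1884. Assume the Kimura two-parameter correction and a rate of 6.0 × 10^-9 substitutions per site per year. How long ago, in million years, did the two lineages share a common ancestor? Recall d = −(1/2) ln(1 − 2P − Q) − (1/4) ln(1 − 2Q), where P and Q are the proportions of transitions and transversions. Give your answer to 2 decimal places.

28.87

Under the Kimura two-parameter model, d = −½ ln(1 − 2P − Q) − ¼ ln(1 − 2Q).
1 − 2P − Q = 0.6336, giving −½ ln(0.6336) = 0.228169.
1 − 2Q = 0.6232, giving −¼ ln(0.6232) = 0.118222.
d = 0.228169 + 0.118222 = 0.346391.
Under a molecular clock d = 2μt, so t = d/(2μ) = 0.346391 / (2 × 6.0 × 10^-9) = 28.87 million years.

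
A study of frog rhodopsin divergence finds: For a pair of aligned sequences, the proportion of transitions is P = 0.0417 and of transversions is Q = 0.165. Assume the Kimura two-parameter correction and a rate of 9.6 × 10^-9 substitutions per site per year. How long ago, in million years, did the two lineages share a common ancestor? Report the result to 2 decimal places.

12.65

Under the Kimura two-parameter model, d = −½ ln(1 − 2P − Q) − ¼ ln(1 − 2Q).
1 − 2P − Q = 0.7516, giving −½ ln(0.7516) = 0.142776.
1 − 2Q = 0.67, giving −¼ ln(0.67) = 0.100119.
d = 0.142776 + 0.100119 = 0.242895.
Under a molecular clock d = 2μt, so t = d/(2μ) = 0.242895 / (2 × 9.6 × 10^-9) = 12.65 million years.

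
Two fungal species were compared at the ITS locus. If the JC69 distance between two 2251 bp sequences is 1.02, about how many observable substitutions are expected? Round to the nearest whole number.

Invert JC69: p = (3/4)(1 − e^(−4d/3)) = 0.75 × (1 − e^(-1.36)) = 0.75 × (1 − 0.256661) = 0.557504.
Expected differing sites = pL ≈ 0.557504 × 2251 = 1254.941504 ≈ 1255.

1255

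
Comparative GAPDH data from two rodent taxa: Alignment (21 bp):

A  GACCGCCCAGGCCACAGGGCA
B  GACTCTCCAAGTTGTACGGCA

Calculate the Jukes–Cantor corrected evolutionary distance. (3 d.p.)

The sequences differ at 9 of 21 sites (4, 5, 6, 10, 12, 13, 14, 15, 17), so p = 9/21 ≈ 0.428571.
d = −(3/4) ln(1 − 4p/3) = −0.75 ln(1 − 0.571428) = −0.75 ln(0.428572)
  = −0.75 × (-0.847297) = 0.635473 substitutions/site.

0.635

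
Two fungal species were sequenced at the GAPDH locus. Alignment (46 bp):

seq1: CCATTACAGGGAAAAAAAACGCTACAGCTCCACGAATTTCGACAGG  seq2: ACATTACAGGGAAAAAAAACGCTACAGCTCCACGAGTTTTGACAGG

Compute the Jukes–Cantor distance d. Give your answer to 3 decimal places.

0.068

The sequences differ at 3 of 46 sites (1, 36, 40), so p = 3/46 ≈ 0.065217.
d = −(3/4) ln(1 − 4p/3) = −0.75 ln(1 − 0.086956) = −0.75 ln(0.913044)
  = −0.75 × (-0.090971) = 0.068228 substitutions/site.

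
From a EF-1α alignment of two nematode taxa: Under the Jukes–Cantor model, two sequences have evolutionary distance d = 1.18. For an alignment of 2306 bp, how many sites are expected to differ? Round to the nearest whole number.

1371

Invert JC69: p = (3/4)(1 − e^(−4d/3)) = 0.75 × (1 − e^(-1.573333)) = 0.75 × (1 − 0.207353) = 0.594485.
Expected differing sites = pL ≈ 0.594485 × 2306 = 1370.88241 ≈ 1371.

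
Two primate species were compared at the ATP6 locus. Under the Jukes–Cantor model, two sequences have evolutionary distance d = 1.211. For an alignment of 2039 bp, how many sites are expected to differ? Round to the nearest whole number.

Invert JC69: p = (3/4)(1 − e^(−4d/3)) = 0.75 × (1 − e^(-1.614667)) = 0.75 × (1 − 0.198957) = 0.600782.
Expected differing sites = pL ≈ 0.600782 × 2039 = 1224.994498 ≈ 1225.

1225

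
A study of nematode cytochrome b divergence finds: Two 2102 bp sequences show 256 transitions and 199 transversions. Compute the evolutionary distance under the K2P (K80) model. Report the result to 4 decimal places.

0.2589

P = 256/2102 ≈ 0.121789 and Q = 199/2102 ≈ 0.094672.
Under the Kimura two-parameter model, d = −½ ln(1 − 2P − Q) − ¼ ln(1 − 2Q).
1 − 2P − Q = 0.66175, giving −½ ln(0.66175) = 0.206434.
1 − 2Q = 0.810656, giving −¼ ln(0.810656) = 0.052478.
d = 0.206434 + 0.052478 = 0.258912.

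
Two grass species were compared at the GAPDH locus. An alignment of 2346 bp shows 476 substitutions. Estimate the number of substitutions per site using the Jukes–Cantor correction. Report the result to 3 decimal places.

p = 476/2346 ≈ 0.202899.
d = −(3/4) ln(1 − 4p/3) = −0.75 ln(1 − 0.270532) = −0.75 ln(0.729468)
  = −0.75 × (-0.315440) = 0.236580 substitutions/site.

0.237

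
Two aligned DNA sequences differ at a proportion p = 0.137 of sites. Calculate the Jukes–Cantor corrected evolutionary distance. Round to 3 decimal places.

0.151

d = −(3/4) ln(1 − 4p/3) = −0.75 ln(1 − 0.182667) = −0.75 ln(0.817333)
  = −0.75 × (-0.201709) = 0.151282 substitutions/site.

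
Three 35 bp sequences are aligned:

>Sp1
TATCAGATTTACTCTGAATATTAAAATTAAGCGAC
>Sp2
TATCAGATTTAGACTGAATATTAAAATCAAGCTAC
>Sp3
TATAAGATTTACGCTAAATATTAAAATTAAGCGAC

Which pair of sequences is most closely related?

Sp1 and Sp3

Sp1–Sp2: 4/35 differ, p = 0.114, d = 0.124.
Sp1–Sp3: 3/35 differ, p = 0.086, d = 0.091.
Sp2–Sp3: 6/35 differ, p = 0.171, d = 0.195.
The smallest distance is between Sp1 and Sp3.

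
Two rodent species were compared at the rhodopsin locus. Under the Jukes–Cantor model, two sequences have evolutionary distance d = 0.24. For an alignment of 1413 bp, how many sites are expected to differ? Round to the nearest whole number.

290

Invert JC69: p = (3/4)(1 − e^(−4d/3)) = 0.75 × (1 − e^(-0.32)) = 0.75 × (1 − 0.726149) = 0.205388.
Expected differing sites = pL ≈ 0.205388 × 1413 = 290.213244 ≈ 290.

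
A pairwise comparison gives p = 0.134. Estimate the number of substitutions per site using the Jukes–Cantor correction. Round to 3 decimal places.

d = −(3/4) ln(1 − 4p/3) = −0.75 ln(1 − 0.178667) = −0.75 ln(0.821333)
  = −0.75 × (-0.196827) = 0.147620 substitutions/site.

0.148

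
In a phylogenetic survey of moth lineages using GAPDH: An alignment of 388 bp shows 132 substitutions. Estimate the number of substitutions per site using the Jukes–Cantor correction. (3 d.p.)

p = 132/388 ≈ 0.340206.
d = −(3/4) ln(1 − 4p/3) = −0.75 ln(1 − 0.453608) = −0.75 ln(0.546392)
  = −0.75 × (-0.604419) = 0.453314 substitutions/site.

0.453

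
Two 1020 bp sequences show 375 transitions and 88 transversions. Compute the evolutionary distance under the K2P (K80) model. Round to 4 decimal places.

P = 375/1020 ≈ 0.367647 and Q = 88/1020 ≈ 0.086275.
Under the Kimura two-parameter model, d = −½ ln(1 − 2P − Q) − ¼ ln(1 − 2Q).
1 − 2P − Q = 0.178431, giving −½ ln(0.178431) = 0.861777.
1 − 2Q = 0.82745, giving −¼ ln(0.82745) = 0.047352.
d = 0.861777 + 0.047352 = 0.909129.

0.9091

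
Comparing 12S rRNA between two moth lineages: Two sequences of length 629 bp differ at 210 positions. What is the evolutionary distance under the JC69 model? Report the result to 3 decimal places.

0.442

p = 210/629 ≈ 0.333863.
d = −(3/4) ln(1 − 4p/3) = −0.75 ln(1 − 0.445151) = −0.75 ln(0.554849)
  = −0.75 × (-0.589059) = 0.441794 substitutions/site.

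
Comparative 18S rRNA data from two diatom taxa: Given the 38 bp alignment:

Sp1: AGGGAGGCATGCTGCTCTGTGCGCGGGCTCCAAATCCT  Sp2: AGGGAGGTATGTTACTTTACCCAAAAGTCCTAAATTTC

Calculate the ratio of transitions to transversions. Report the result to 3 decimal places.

7.500

Transitions are A↔G and C↔T; transversions are all other mismatches.
Transitions: 15. Transversions: 2.
R = 15/2 = 7.500.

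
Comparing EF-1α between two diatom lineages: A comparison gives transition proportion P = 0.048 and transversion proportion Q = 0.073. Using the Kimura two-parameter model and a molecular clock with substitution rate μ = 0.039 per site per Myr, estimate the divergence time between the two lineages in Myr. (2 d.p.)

1.69

Under the Kimura two-parameter model, d = −½ ln(1 − 2P − Q) − ¼ ln(1 − 2Q).
1 − 2P − Q = 0.831, giving −½ ln(0.831) = 0.092563.
1 − 2Q = 0.854, giving −¼ ln(0.854) = 0.039456.
d = 0.092563 + 0.039456 = 0.132019.
Under a molecular clock d = 2μt, so t = d/(2μ) = 0.132019 / (2 × 0.039) = 1.69 Myr.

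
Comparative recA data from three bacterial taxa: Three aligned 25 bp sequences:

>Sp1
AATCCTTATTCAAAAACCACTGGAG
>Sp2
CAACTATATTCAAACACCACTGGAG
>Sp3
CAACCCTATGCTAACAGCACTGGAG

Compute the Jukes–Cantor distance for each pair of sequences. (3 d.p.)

Sp1–Sp2: 5/25 sites differ → p = 0.2, d = −0.75 ln(1 − 0.266667) = 0.232617 ≈ 0.233.
Sp1–Sp3: 7/25 sites differ → p = 0.28, d = −0.75 ln(1 − 0.373333) = 0.350505 ≈ 0.351.
Sp2–Sp3: 5/25 sites differ → p = 0.2, d = −0.75 ln(1 − 0.266667) = 0.232617 ≈ 0.233.

d(Sp1,Sp2) = 0.233, d(Sp1,Sp3) = 0.351, d(Sp2,Sp3) = 0.233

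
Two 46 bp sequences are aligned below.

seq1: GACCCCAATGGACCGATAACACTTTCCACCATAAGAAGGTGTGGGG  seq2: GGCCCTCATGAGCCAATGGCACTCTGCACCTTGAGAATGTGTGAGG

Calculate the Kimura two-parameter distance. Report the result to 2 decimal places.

Of 46 sites, 10 differences are transitions and 4 are transversions, so P = 10/46 ≈ 0.217391 and Q = 4/46 ≈ 0.086957.
Under the Kimura two-parameter model, d = −½ ln(1 − 2P − Q) − ¼ ln(1 − 2Q).
1 − 2P − Q = 0.478261, giving −½ ln(0.478261) = 0.368799.
1 − 2Q = 0.826086, giving −¼ ln(0.826086) = 0.047764.
d = 0.368799 + 0.047764 = 0.416563.

0.42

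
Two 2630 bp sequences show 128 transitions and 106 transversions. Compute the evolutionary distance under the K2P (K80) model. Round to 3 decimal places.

P = 128/2630 ≈ 0.048669 and Q = 106/2630 ≈ 0.040304.
Under the Kimura two-parameter model, d = −½ ln(1 − 2P − Q) − ¼ ln(1 − 2Q).
1 − 2P − Q = 0.862358, giving −½ ln(0.862358) = 0.074042.
1 − 2Q = 0.919392, giving −¼ ln(0.919392) = 0.021011.
d = 0.074042 + 0.021011 = 0.095053.

0.095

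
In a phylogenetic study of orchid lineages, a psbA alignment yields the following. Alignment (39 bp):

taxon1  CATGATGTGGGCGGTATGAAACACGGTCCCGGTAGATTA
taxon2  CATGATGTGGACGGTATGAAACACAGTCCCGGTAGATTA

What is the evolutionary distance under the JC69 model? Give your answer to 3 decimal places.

0.053

The sequences differ at 2 of 39 sites (11, 25), so p = 2/39 ≈ 0.051282.
d = −(3/4) ln(1 − 4p/3) = −0.75 ln(1 − 0.068376) = −0.75 ln(0.931624)
  = −0.75 × (-0.070826) = 0.053120 substitutions/site.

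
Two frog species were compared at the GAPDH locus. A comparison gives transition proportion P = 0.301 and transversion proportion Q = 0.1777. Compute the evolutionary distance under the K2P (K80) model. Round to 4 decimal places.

Under the Kimura two-parameter model, d = −½ ln(1 − 2P − Q) − ¼ ln(1 − 2Q).
1 − 2P − Q = 0.2203, giving −½ ln(0.2203) = 0.756383.
1 − 2Q = 0.6446, giving −¼ ln(0.6446) = 0.109781.
d = 0.756383 + 0.109781 = 0.866164.

0.8662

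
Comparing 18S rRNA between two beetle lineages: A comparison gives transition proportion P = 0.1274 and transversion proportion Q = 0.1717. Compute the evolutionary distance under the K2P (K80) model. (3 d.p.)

0.383

Under the Kimura two-parameter model, d = −½ ln(1 − 2P − Q) − ¼ ln(1 − 2Q).
1 − 2P − Q = 0.5735, giving −½ ln(0.5735) = 0.277999.
1 − 2Q = 0.6566, giving −¼ ln(0.6566) = 0.105170.
d = 0.277999 + 0.105170 = 0.383169.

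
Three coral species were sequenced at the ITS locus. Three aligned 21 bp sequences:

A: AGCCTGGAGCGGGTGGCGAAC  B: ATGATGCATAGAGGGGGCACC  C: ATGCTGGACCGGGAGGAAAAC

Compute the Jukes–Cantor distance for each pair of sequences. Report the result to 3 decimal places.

A–B: 11/21 sites differ → p ≈ 0.52381, d = −0.75 ln(1 − 0.698413) = 0.899023 ≈ 0.899.
A–C: 6/21 sites differ → p ≈ 0.285714, d = −0.75 ln(1 − 0.380952) = 0.359679 ≈ 0.360.
B–C: 9/21 sites differ → p ≈ 0.428571, d = −0.75 ln(1 − 0.571428) = 0.635472 ≈ 0.635.

d(A,B) = 0.899, d(A,C) = 0.360, d(B,C) = 0.635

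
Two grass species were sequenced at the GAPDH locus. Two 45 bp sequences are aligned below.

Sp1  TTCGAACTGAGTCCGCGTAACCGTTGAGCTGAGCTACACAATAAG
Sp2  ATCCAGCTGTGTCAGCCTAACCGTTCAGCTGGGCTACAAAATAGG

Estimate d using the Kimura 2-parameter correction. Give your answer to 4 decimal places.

0.2636

Of 45 sites, 3 differences are transitions and 7 are transversions, so P = 3/45 ≈ 0.066667 and Q = 7/45 ≈ 0.155556.
Under the Kimura two-parameter model, d = −½ ln(1 − 2P − Q) − ¼ ln(1 − 2Q).
1 − 2P − Q = 0.71111, giving −½ ln(0.71111) = 0.170464.
1 − 2Q = 0.688888, giving −¼ ln(0.688888) = 0.093169.
d = 0.170464 + 0.093169 = 0.263633.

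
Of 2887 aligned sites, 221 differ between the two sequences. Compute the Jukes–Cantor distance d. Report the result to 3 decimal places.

p = 221/2887 ≈ 0.07655.
d = −(3/4) ln(1 − 4p/3) = −0.75 ln(1 − 0.102067) = −0.75 ln(0.897933)
  = −0.75 × (-0.107660) = 0.080745 substitutions/site.

0.081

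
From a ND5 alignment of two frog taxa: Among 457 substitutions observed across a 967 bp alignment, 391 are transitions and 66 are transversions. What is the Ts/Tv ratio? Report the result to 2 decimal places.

R = 391/66 = 5.924242… ≈ 5.92 (to 2 d.p.).

5.92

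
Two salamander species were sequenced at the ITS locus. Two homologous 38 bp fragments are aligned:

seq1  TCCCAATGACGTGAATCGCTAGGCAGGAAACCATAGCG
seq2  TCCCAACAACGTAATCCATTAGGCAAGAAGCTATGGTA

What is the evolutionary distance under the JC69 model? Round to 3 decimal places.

The sequences differ at 13 of 38 sites, so p = 13/38 ≈ 0.342105.
d = −(3/4) ln(1 − 4p/3) = −0.75 ln(1 − 0.45614) = −0.75 ln(0.54386)
  = −0.75 × (-0.609063) = 0.456797 substitutions/site.

0.457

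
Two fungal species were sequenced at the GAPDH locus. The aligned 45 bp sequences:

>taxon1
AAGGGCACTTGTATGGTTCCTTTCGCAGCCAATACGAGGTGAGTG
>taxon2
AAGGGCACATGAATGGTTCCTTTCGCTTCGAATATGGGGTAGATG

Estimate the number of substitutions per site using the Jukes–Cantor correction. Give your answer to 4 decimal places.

0.2635

The sequences differ at 10 of 45 sites (9, 12, 27, 28, 30, 35, 37, 41, 42, 43), so p = 10/45 ≈ 0.222222.
d = −(3/4) ln(1 − 4p/3) = −0.75 ln(1 − 0.296296) = −0.75 ln(0.703704)
  = −0.75 × (-0.351397) = 0.263548 substitutions/site.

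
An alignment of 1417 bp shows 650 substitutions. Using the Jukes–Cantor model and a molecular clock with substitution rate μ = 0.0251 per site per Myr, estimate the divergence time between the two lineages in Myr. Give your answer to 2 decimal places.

p = 650/1417 ≈ 0.458716.
d = −(3/4) ln(1 − 4p/3) = −0.75 ln(1 − 0.611621) = −0.75 ln(0.388379)
  = −0.75 × (-0.945774) = 0.709331 substitutions/site.
Under a molecular clock d = 2μt, so t = d/(2μ) = 0.709331 / (2 × 0.0251) = 14.13 Myr.

14.13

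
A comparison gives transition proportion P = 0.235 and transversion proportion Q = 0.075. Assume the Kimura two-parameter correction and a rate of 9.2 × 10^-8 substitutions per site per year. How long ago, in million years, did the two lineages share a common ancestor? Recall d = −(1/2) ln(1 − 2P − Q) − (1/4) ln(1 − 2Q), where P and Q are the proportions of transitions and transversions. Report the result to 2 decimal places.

2.36

Under the Kimura two-parameter model, d = −½ ln(1 − 2P − Q) − ¼ ln(1 − 2Q).
1 − 2P − Q = 0.455, giving −½ ln(0.455) = 0.393729.
1 − 2Q = 0.85, giving −¼ ln(0.85) = 0.040630.
d = 0.393729 + 0.040630 = 0.434359.
Under a molecular clock d = 2μt, so t = d/(2μ) = 0.434359 / (2 × 9.2 × 10^-8) = 2.36 million years.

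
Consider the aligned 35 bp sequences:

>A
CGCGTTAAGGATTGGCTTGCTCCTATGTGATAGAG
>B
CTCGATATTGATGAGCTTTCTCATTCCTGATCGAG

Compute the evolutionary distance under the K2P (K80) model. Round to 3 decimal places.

Of 35 sites, 2 differences are transitions and 10 are transversions, so P = 2/35 ≈ 0.057143 and Q = 10/35 ≈ 0.285714.
Under the Kimura two-parameter model, d = −½ ln(1 − 2P − Q) − ¼ ln(1 − 2Q).
1 − 2P − Q = 0.6, giving −½ ln(0.6) = 0.255413.
1 − 2Q = 0.428572, giving −¼ ln(0.428572) = 0.211824.
d = 0.255413 + 0.211824 = 0.467237.

0.467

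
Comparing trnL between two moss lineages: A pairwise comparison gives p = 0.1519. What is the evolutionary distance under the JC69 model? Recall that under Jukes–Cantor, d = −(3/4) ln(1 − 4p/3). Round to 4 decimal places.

d = −(3/4) ln(1 − 4p/3) = −0.75 ln(1 − 0.202533) = −0.75 ln(0.797467)
  = −0.75 × (-0.226315) = 0.169736 substitutions/site.

0.1697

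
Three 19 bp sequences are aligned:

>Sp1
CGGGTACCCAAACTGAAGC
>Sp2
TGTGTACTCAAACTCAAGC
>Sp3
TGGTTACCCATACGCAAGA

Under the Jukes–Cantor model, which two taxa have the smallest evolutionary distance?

Sp1–Sp2: 4/19 differ, p = 0.211, d = 0.247.
Sp1–Sp3: 6/19 differ, p = 0.316, d = 0.410.
Sp2–Sp3: 6/19 differ, p = 0.316, d = 0.410.
The smallest distance is between Sp1 and Sp2.

Sp1 and Sp2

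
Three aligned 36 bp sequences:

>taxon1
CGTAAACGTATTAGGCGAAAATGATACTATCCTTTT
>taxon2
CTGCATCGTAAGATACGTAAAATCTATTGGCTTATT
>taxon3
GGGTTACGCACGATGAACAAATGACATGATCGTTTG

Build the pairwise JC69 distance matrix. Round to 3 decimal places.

d(taxon1,taxon2) = 0.745, d(taxon1,taxon3) = 0.673, d(taxon2,taxon3) = 1.128

taxon1–taxon2: 17/36 sites differ → p ≈ 0.472222, d = −0.75 ln(1 − 0.629629) = 0.744938 ≈ 0.745.
taxon1–taxon3: 16/36 sites differ → p ≈ 0.444444, d = −0.75 ln(1 − 0.592592) = 0.673455 ≈ 0.673.
taxon2–taxon3: 21/36 sites differ → p ≈ 0.583333, d = −0.75 ln(1 − 0.777777) = 1.128055 ≈ 1.128.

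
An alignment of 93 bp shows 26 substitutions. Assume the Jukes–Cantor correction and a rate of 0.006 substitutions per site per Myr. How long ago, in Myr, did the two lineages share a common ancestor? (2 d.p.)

29.15

p = 26/93 ≈ 0.27957.
d = −(3/4) ln(1 − 4p/3) = −0.75 ln(1 − 0.37276) = −0.75 ln(0.62724)
  = −0.75 × (-0.466426) = 0.349820 substitutions/site.
Under a molecular clock d = 2μt, so t = d/(2μ) = 0.349820 / (2 × 0.006) = 29.15 Myr.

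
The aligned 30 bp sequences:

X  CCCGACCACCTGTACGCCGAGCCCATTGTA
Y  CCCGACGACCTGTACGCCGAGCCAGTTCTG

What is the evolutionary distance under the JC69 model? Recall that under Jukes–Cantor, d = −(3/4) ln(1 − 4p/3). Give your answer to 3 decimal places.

The sequences differ at 5 of 30 sites (7, 24, 25, 28, 30), so p = 5/30 ≈ 0.166667.
d = −(3/4) ln(1 − 4p/3) = −0.75 ln(1 − 0.222223) = −0.75 ln(0.777777)
  = −0.75 × (-0.251315) = 0.188486 substitutions/site.

0.188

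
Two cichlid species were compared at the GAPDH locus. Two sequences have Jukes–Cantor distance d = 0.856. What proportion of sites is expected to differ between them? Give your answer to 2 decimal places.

p = (3/4)(1 − e^(−4d/3)) = 0.75 × (1 − e^(-1.141333)) = 0.75 × (1 − 0.319393) = 0.510455.

0.51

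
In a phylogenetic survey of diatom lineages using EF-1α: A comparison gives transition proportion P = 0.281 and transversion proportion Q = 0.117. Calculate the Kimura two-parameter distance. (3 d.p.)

Under the Kimura two-parameter model, d = −½ ln(1 − 2P − Q) − ¼ ln(1 − 2Q).
1 − 2P − Q = 0.321, giving −½ ln(0.321) = 0.568157.
1 − 2Q = 0.766, giving −¼ ln(0.766) = 0.066643.
d = 0.568157 + 0.066643 = 0.634800.

0.635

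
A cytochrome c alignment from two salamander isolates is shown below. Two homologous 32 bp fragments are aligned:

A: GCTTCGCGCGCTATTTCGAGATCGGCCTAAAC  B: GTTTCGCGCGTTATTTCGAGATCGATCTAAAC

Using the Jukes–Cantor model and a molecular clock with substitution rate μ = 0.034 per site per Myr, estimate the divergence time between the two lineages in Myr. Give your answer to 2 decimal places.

2.01

The sequences differ at 4 of 32 sites (2, 11, 25, 26), so p = 4/32 = 0.125.
d = −(3/4) ln(1 − 4p/3) = −0.75 ln(1 − 0.166667) = −0.75 ln(0.833333)
  = −0.75 × (-0.182322) = 0.136742 substitutions/site.
Under a molecular clock d = 2μt, so t = d/(2μ) = 0.136742 / (2 × 0.034) = 2.01 Myr.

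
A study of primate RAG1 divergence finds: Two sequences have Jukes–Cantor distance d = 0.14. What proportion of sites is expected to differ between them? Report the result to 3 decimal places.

0.128

p = (3/4)(1 − e^(−4d/3)) = 0.75 × (1 − e^(-0.186667)) = 0.75 × (1 − 0.829720) = 0.127710.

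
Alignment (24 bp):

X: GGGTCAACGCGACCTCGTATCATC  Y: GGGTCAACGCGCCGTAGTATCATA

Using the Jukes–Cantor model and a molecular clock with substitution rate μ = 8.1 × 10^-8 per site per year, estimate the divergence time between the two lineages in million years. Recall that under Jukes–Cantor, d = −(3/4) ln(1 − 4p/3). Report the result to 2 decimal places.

1.16

The sequences differ at 4 of 24 sites (12, 14, 16, 24), so p = 4/24 ≈ 0.166667.
d = −(3/4) ln(1 − 4p/3) = −0.75 ln(1 − 0.222223) = −0.75 ln(0.777777)
  = −0.75 × (-0.251315) = 0.188486 substitutions/site.
Under a molecular clock d = 2μt, so t = d/(2μ) = 0.188486 / (2 × 8.1 × 10^-8) = 1.16 million years.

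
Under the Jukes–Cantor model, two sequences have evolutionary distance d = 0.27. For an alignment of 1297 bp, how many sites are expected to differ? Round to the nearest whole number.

294

Invert JC69: p = (3/4)(1 − e^(−4d/3)) = 0.75 × (1 − e^(-0.36)) = 0.75 × (1 − 0.697676) = 0.226743.
Expected differing sites = pL ≈ 0.226743 × 1297 = 294.085671 ≈ 294.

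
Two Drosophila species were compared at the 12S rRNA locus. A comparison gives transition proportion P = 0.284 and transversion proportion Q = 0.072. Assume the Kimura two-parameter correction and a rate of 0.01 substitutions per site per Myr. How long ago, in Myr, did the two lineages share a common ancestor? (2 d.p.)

27.48

Under the Kimura two-parameter model, d = −½ ln(1 − 2P − Q) − ¼ ln(1 − 2Q).
1 − 2P − Q = 0.36, giving −½ ln(0.36) = 0.510826.
1 − 2Q = 0.856, giving −¼ ln(0.856) = 0.038871.
d = 0.510826 + 0.038871 = 0.549697.
Under a molecular clock d = 2μt, so t = d/(2μ) = 0.549697 / (2 × 0.01) = 27.48 Myr.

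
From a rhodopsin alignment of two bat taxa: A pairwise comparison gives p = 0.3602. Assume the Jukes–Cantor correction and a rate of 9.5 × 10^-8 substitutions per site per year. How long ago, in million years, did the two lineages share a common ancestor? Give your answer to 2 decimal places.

d = −(3/4) ln(1 − 4p/3) = −0.75 ln(1 − 0.480267) = −0.75 ln(0.519733)
  = −0.75 × (-0.654440) = 0.490830 substitutions/site.
Under a molecular clock d = 2μt, so t = d/(2μ) = 0.490830 / (2 × 9.5 × 10^-8) = 2.58 million years.

2.58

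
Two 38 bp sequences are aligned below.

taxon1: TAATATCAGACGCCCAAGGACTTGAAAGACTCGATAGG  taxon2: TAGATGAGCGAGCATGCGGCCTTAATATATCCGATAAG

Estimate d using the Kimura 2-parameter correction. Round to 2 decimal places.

Of 38 sites, 9 differences are transitions and 11 are transversions, so P = 9/38 ≈ 0.236842 and Q = 11/38 ≈ 0.289474.
Under the Kimura two-parameter model, d = −½ ln(1 − 2P − Q) − ¼ ln(1 − 2Q).
1 − 2P − Q = 0.236842, giving −½ ln(0.236842) = 0.720181.
1 − 2Q = 0.421052, giving −¼ ln(0.421052) = 0.216250.
d = 0.720181 + 0.216250 = 0.936431.

0.94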